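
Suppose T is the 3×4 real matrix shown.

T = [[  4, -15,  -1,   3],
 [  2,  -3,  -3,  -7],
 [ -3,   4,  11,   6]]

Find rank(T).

3

Row reduce to echelon form.
R2 ← R2 − (1/2)·R1: [0, 9/2, -5/2, -17/2]
R3 ← R3 + (3/4)·R1: [0, -29/4, 41/4, 33/4]
R3 ← R3 + (29/18)·R2: [0, 0, 56/9, -49/9]
Echelon form has 3 nonzero rows, so rank(T) = 3.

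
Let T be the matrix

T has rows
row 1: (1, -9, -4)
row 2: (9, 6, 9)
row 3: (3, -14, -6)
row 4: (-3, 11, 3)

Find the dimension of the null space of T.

Row reduce to echelon form.
R2 ← R2 − (9)·R1: [0, 87, 45]
R3 ← R3 − (3)·R1: [0, 13, 6]
R4 ← R4 + (3)·R1: [0, -16, -9]
R3 ← R3 − (13/87)·R2: [0, 0, -21/29]
R4 ← R4 + (16/87)·R2: [0, 0, -21/29]
R4 ← R4 − R3: [0, 0, 0]
3 nonzero rows, so rank(T) = 3.
T has 3 columns; by rank–nullity, nullity = 3 − 3 = 0.

0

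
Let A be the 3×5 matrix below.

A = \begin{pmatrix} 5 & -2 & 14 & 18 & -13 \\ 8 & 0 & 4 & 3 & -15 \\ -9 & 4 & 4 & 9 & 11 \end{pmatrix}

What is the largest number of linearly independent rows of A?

3

Row reduce to echelon form.
R2 ← R2 − (8/5)·R1: [0, 16/5, -92/5, -129/5, 29/5]
R3 ← R3 + (9/5)·R1: [0, 2/5, 146/5, 207/5, -62/5]
R3 ← R3 − (1/8)·R2: [0, 0, 63/2, 357/8, -105/8]
Echelon form has 3 nonzero rows, so rank(A) = 3.
The rank gives the maximum number of linearly independent rows: 3.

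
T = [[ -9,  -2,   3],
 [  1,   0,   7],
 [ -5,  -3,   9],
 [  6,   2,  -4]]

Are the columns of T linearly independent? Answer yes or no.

yes

Row reduce T to echelon form.
R2 ← R2 + (1/9)·R1: [0, -2/9, 22/3]
R3 ← R3 − (5/9)·R1: [0, -17/9, 22/3]
R4 ← R4 + (2/3)·R1: [0, 2/3, -2]
R3 ← R3 − (17/2)·R2: [0, 0, -55]
R4 ← R4 + (3)·R2: [0, 0, 20]
R4 ← R4 + (4/11)·R3: [0, 0, 0]
3 pivots among 3 columns.
Every column is a pivot column, so the columns are linearly independent.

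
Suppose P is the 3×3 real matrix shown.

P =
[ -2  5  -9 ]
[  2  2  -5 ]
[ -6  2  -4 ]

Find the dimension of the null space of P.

Row reduce to echelon form.
R2 ← R2 + R1: [0, 7, -14]
R3 ← R3 − (3)·R1: [0, -13, 23]
R3 ← R3 + (13/7)·R2: [0, 0, -3]
3 nonzero rows, so rank(P) = 3.
P has 3 columns; by rank–nullity, nullity = 3 − 3 = 0.

0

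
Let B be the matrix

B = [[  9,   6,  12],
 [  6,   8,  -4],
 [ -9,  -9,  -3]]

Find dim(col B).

Row reduce to echelon form.
R2 ← R2 − (2/3)·R1: [0, 4, -12]
R3 ← R3 + R1: [0, -3, 9]
R3 ← R3 + (3/4)·R2: [0, 0, 0]
Echelon form has 2 nonzero rows, so rank(B) = 2.
The column space has dimension equal to the rank: 2.

2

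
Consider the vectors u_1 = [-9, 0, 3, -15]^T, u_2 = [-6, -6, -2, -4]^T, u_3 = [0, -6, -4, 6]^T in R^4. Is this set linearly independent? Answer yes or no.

Form the matrix with these vectors as rows and row reduce.
R2 ← R2 − (2/3)·R1: [0, -6, -4, 6]
R3 ← R3 − R2: [0, 0, 0, 0]
2 nonzero rows, so the 3 vectors span a space of dimension 2.
Since 2 < 3, the vectors are linearly dependent.

no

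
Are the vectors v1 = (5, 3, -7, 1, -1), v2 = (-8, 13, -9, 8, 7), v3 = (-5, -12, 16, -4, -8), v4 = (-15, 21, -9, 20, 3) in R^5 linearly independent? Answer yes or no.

Form the matrix with these vectors as rows and row reduce.
R2 ← R2 + (8/5)·R1: [0, 89/5, -101/5, 48/5, 27/5]
R3 ← R3 + R1: [0, -9, 9, -3, -9]
R4 ← R4 + (3)·R1: [0, 30, -30, 23, 0]
R3 ← R3 + (45/89)·R2: [0, 0, -108/89, 165/89, -558/89]
R4 ← R4 − (150/89)·R2: [0, 0, 360/89, 607/89, -810/89]
R4 ← R4 + (10/3)·R3: [0, 0, 0, 13, -30]
4 nonzero rows, so the 4 vectors span a space of dimension 4.
Since 4 = 4, the vectors are linearly independent.

yes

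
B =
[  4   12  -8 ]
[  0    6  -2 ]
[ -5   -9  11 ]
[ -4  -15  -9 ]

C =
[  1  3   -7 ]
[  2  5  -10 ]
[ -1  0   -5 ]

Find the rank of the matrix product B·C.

2

First compute BC:
[[ 36,  72, -108],
 [ 14,  30, -50],
 [-34, -60,  70],
 [-25, -87, 223]]
Now row reduce the product.
R2 ← R2 − (7/18)·R1: [0, 2, -8]
R3 ← R3 + (17/18)·R1: [0, 8, -32]
R4 ← R4 + (25/36)·R1: [0, -37, 148]
R3 ← R3 − (4)·R2: [0, 0, 0]
R4 ← R4 + (37/2)·R2: [0, 0, 0]
2 nonzero rows, so rank(BC) = 2.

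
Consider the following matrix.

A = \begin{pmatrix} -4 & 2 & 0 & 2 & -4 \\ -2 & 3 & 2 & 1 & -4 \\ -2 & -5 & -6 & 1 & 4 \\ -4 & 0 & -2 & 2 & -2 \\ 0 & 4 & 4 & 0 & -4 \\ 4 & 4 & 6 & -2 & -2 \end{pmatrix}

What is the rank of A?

2

Row reduce to echelon form.
R2 ← R2 − (1/2)·R1: [0, 2, 2, 0, -2]
R3 ← R3 − (1/2)·R1: [0, -6, -6, 0, 6]
R4 ← R4 − R1: [0, -2, -2, 0, 2]
R6 ← R6 + R1: [0, 6, 6, 0, -6]
R3 ← R3 + (3)·R2: [0, 0, 0, 0, 0]
R4 ← R4 + R2: [0, 0, 0, 0, 0]
R5 ← R5 − (2)·R2: [0, 0, 0, 0, 0]
R6 ← R6 − (3)·R2: [0, 0, 0, 0, 0]
Echelon form has 2 nonzero rows, so rank(A) = 2.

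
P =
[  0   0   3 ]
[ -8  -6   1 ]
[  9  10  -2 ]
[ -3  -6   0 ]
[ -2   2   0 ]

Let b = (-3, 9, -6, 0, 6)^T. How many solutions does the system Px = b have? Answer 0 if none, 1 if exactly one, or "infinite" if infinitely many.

Row reduce the augmented matrix [P | b].
Swap R1 ↔ R2
R3 ← R3 + (9/8)·R1: [0, 13/4, -7/8, 33/8]
R4 ← R4 − (3/8)·R1: [0, -15/4, -3/8, -27/8]
R5 ← R5 − (1/4)·R1: [0, 7/2, -1/4, 15/4]
Swap R2 ↔ R3
R4 ← R4 + (15/13)·R2: [0, 0, -18/13, 18/13]
R5 ← R5 − (14/13)·R2: [0, 0, 9/13, -9/13]
R4 ← R4 + (6/13)·R3: [0, 0, 0, 0]
R5 ← R5 − (3/13)·R3: [0, 0, 0, 0]
The echelon form has 3 nonzero rows, and every pivot lies in the first 3 columns, so rank(P) = rank([P|b]) = 3.
The system is consistent.
rank = 3 = number of unknowns, so the solution is unique.

1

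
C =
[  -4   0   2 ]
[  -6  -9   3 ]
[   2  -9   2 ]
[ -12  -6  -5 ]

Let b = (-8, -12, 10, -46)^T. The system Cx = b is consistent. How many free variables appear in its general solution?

Row reduce the augmented matrix [C | b].
R2 ← R2 − (3/2)·R1: [0, -9, 0, 0]
R3 ← R3 + (1/2)·R1: [0, -9, 3, 6]
R4 ← R4 − (3)·R1: [0, -6, -11, -22]
R3 ← R3 − R2: [0, 0, 3, 6]
R4 ← R4 − (2/3)·R2: [0, 0, -11, -22]
R4 ← R4 + (11/3)·R3: [0, 0, 0, 0]
The echelon form has 3 nonzero rows, and every pivot lies in the first 3 columns, so rank(C) = rank([C|b]) = 3.
The system is consistent.
Free variables = (unknowns) − (rank) = 3 − 3 = 0.

0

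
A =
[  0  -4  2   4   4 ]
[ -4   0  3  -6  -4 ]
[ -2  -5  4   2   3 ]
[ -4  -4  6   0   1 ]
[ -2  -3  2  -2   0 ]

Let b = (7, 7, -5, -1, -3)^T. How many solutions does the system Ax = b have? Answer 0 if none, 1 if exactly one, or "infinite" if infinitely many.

0

Row reduce the augmented matrix [A | b].
Swap R1 ↔ R2
R3 ← R3 − (1/2)·R1: [0, -5, 5/2, 5, 5, -17/2]
R4 ← R4 − R1: [0, -4, 3, 6, 5, -8]
R5 ← R5 − (1/2)·R1: [0, -3, 1/2, 1, 2, -13/2]
R3 ← R3 − (5/4)·R2: [0, 0, 0, 0, 0, -69/4]
R4 ← R4 − R2: [0, 0, 1, 2, 1, -15]
R5 ← R5 − (3/4)·R2: [0, 0, -1, -2, -1, -47/4]
Swap R3 ↔ R4
R5 ← R5 + R3: [0, 0, 0, 0, 0, -107/4]
R5 ← R5 − (107/69)·R4: [0, 0, 0, 0, 0, 0]
The echelon form has 4 nonzero rows; the last pivot sits in the augmented column, so rank(A) = 3 but rank([A|b]) = 4.
Since the ranks differ, the system is inconsistent.
It has no solutions.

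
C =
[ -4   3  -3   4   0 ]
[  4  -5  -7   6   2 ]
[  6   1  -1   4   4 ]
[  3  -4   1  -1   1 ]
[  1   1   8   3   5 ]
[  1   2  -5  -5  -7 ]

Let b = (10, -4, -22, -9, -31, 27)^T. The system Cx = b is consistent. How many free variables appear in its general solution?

Row reduce the augmented matrix [C | b].
R2 ← R2 + R1: [0, -2, -10, 10, 2, 6]
R3 ← R3 + (3/2)·R1: [0, 11/2, -11/2, 10, 4, -7]
R4 ← R4 + (3/4)·R1: [0, -7/4, -5/4, 2, 1, -3/2]
R5 ← R5 + (1/4)·R1: [0, 7/4, 29/4, 4, 5, -57/2]
R6 ← R6 + (1/4)·R1: [0, 11/4, -23/4, -4, -7, 59/2]
R3 ← R3 + (11/4)·R2: [0, 0, -33, 75/2, 19/2, 19/2]
R4 ← R4 − (7/8)·R2: [0, 0, 15/2, -27/4, -3/4, -27/4]
R5 ← R5 + (7/8)·R2: [0, 0, -3/2, 51/4, 27/4, -93/4]
R6 ← R6 + (11/8)·R2: [0, 0, -39/2, 39/4, -17/4, 151/4]
R4 ← R4 + (5/22)·R3: [0, 0, 0, 39/22, 31/22, -101/22]
R5 ← R5 − (1/22)·R3: [0, 0, 0, 243/22, 139/22, -521/22]
R6 ← R6 − (13/22)·R3: [0, 0, 0, -273/22, -217/22, 707/22]
R5 ← R5 − (81/13)·R4: [0, 0, 0, 0, -32/13, 64/13]
R6 ← R6 + (7)·R4: [0, 0, 0, 0, 0, 0]
The echelon form has 5 nonzero rows, and every pivot lies in the first 5 columns, so rank(C) = rank([C|b]) = 5.
The system is consistent.
Free variables = (unknowns) − (rank) = 5 − 5 = 0.

0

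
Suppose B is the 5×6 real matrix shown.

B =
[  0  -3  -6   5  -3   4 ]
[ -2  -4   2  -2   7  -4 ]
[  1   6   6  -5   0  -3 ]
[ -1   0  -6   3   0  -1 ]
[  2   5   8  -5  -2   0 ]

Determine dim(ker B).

3

Row reduce to echelon form.
Swap R1 ↔ R2
R3 ← R3 + (1/2)·R1: [0, 4, 7, -6, 7/2, -5]
R4 ← R4 − (1/2)·R1: [0, 2, -7, 4, -7/2, 1]
R5 ← R5 + R1: [0, 1, 10, -7, 5, -4]
R3 ← R3 + (4/3)·R2: [0, 0, -1, 2/3, -1/2, 1/3]
R4 ← R4 + (2/3)·R2: [0, 0, -11, 22/3, -11/2, 11/3]
R5 ← R5 + (1/3)·R2: [0, 0, 8, -16/3, 4, -8/3]
R4 ← R4 − (11)·R3: [0, 0, 0, 0, 0, 0]
R5 ← R5 + (8)·R3: [0, 0, 0, 0, 0, 0]
3 nonzero rows, so rank(B) = 3.
B has 6 columns; by rank–nullity, nullity = 6 − 3 = 3.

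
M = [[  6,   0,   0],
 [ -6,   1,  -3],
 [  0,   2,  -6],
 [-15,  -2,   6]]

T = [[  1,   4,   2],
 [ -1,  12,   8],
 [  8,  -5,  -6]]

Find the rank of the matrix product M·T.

First compute MT:
[[  6,  24,  12],
 [-31,   3,  14],
 [-50,  54,  52],
 [ 35, -114, -82]]
Now row reduce the product.
R2 ← R2 + (31/6)·R1: [0, 127, 76]
R3 ← R3 + (25/3)·R1: [0, 254, 152]
R4 ← R4 − (35/6)·R1: [0, -254, -152]
R3 ← R3 − (2)·R2: [0, 0, 0]
R4 ← R4 + (2)·R2: [0, 0, 0]
2 nonzero rows, so rank(MT) = 2.

2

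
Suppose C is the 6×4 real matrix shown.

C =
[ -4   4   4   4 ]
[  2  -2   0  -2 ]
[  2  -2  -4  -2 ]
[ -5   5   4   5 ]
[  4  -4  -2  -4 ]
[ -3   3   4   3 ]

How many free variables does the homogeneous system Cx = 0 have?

Row reduce to echelon form.
R2 ← R2 + (1/2)·R1: [0, 0, 2, 0]
R3 ← R3 + (1/2)·R1: [0, 0, -2, 0]
R4 ← R4 − (5/4)·R1: [0, 0, -1, 0]
R5 ← R5 + R1: [0, 0, 2, 0]
R6 ← R6 − (3/4)·R1: [0, 0, 1, 0]
R3 ← R3 + R2: [0, 0, 0, 0]
R4 ← R4 + (1/2)·R2: [0, 0, 0, 0]
R5 ← R5 − R2: [0, 0, 0, 0]
R6 ← R6 − (1/2)·R2: [0, 0, 0, 0]
2 nonzero rows, so rank(C) = 2.
C has 4 columns; by rank–nullity, nullity = 4 − 2 = 2.

2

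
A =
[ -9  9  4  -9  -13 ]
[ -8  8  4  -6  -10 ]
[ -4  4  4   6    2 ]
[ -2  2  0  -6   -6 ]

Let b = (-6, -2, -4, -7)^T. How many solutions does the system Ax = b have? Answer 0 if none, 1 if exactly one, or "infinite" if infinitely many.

Row reduce the augmented matrix [A | b].
R2 ← R2 − (8/9)·R1: [0, 0, 4/9, 2, 14/9, 10/3]
R3 ← R3 − (4/9)·R1: [0, 0, 20/9, 10, 70/9, -4/3]
R4 ← R4 − (2/9)·R1: [0, 0, -8/9, -4, -28/9, -17/3]
R3 ← R3 − (5)·R2: [0, 0, 0, 0, 0, -18]
R4 ← R4 + (2)·R2: [0, 0, 0, 0, 0, 1]
R4 ← R4 + (1/18)·R3: [0, 0, 0, 0, 0, 0]
The echelon form has 3 nonzero rows; the last pivot sits in the augmented column, so rank(A) = 2 but rank([A|b]) = 3.
Since the ranks differ, the system is inconsistent.
It has no solutions.

0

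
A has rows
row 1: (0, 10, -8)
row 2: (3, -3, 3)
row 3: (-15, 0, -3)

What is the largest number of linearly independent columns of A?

Row reduce to echelon form.
Swap R1 ↔ R2
R3 ← R3 + (5)·R1: [0, -15, 12]
R3 ← R3 + (3/2)·R2: [0, 0, 0]
Echelon form has 2 nonzero rows, so rank(A) = 2.
The rank gives the maximum number of linearly independent columns: 2.

2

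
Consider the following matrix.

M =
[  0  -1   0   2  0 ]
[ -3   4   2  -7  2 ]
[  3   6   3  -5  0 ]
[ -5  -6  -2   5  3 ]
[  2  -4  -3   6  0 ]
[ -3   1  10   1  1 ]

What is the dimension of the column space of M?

Row reduce to echelon form.
Swap R1 ↔ R2
R3 ← R3 + R1: [0, 10, 5, -12, 2]
R4 ← R4 − (5/3)·R1: [0, -38/3, -16/3, 50/3, -1/3]
R5 ← R5 + (2/3)·R1: [0, -4/3, -5/3, 4/3, 4/3]
R6 ← R6 − R1: [0, -3, 8, 8, -1]
R3 ← R3 + (10)·R2: [0, 0, 5, 8, 2]
R4 ← R4 − (38/3)·R2: [0, 0, -16/3, -26/3, -1/3]
R5 ← R5 − (4/3)·R2: [0, 0, -5/3, -4/3, 4/3]
R6 ← R6 − (3)·R2: [0, 0, 8, 2, -1]
R4 ← R4 + (16/15)·R3: [0, 0, 0, -2/15, 9/5]
R5 ← R5 + (1/3)·R3: [0, 0, 0, 4/3, 2]
R6 ← R6 − (8/5)·R3: [0, 0, 0, -54/5, -21/5]
R5 ← R5 + (10)·R4: [0, 0, 0, 0, 20]
R6 ← R6 − (81)·R4: [0, 0, 0, 0, -150]
R6 ← R6 + (15/2)·R5: [0, 0, 0, 0, 0]
Echelon form has 5 nonzero rows, so rank(M) = 5.
The column space has dimension equal to the rank: 5.

5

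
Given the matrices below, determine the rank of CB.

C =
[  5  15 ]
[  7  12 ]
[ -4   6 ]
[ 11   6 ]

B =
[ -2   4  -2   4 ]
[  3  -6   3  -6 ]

First compute CB:
[[ 35, -70,  35, -70],
 [ 22, -44,  22, -44],
 [ 26, -52,  26, -52],
 [ -4,   8,  -4,   8]]
Now row reduce the product.
R2 ← R2 − (22/35)·R1: [0, 0, 0, 0]
R3 ← R3 − (26/35)·R1: [0, 0, 0, 0]
R4 ← R4 + (4/35)·R1: [0, 0, 0, 0]
1 nonzero row, so rank(CB) = 1.

1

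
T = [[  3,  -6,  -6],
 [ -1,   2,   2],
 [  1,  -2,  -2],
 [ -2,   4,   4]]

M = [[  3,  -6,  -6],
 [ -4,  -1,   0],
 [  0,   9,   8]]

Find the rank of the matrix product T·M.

1

First compute TM:
[[ 33, -66, -66],
 [-11,  22,  22],
 [ 11, -22, -22],
 [-22,  44,  44]]
Now row reduce the product.
R2 ← R2 + (1/3)·R1: [0, 0, 0]
R3 ← R3 − (1/3)·R1: [0, 0, 0]
R4 ← R4 + (2/3)·R1: [0, 0, 0]
1 nonzero row, so rank(TM) = 1.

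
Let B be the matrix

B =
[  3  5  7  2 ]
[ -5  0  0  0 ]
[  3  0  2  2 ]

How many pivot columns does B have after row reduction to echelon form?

3

Row reduce to echelon form.
R2 ← R2 + (5/3)·R1: [0, 25/3, 35/3, 10/3]
R3 ← R3 − R1: [0, -5, -5, 0]
R3 ← R3 + (3/5)·R2: [0, 0, 2, 2]
Echelon form has 3 nonzero rows, so rank(B) = 3.
Each nonzero row contributes one pivot column: 3 pivot columns.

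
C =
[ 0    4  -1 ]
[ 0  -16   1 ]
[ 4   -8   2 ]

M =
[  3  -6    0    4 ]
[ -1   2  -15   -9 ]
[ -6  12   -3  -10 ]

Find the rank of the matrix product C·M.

First compute CM:
[[  2,  -4, -57, -26],
 [ 10, -20, 237, 134],
 [  8, -16, 114,  68]]
Now row reduce the product.
R2 ← R2 − (5)·R1: [0, 0, 522, 264]
R3 ← R3 − (4)·R1: [0, 0, 342, 172]
R3 ← R3 − (19/29)·R2: [0, 0, 0, -28/29]
3 nonzero rows, so rank(CM) = 3.

3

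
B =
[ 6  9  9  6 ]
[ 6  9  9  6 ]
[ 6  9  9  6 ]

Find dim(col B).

Row reduce to echelon form.
R2 ← R2 − R1: [0, 0, 0, 0]
R3 ← R3 − R1: [0, 0, 0, 0]
Echelon form has 1 nonzero row, so rank(B) = 1.
The column space has dimension equal to the rank: 1.

1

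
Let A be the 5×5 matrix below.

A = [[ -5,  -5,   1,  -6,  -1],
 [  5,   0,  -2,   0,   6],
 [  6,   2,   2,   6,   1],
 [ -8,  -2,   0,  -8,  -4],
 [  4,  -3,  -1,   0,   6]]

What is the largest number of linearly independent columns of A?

Row reduce to echelon form.
R2 ← R2 + R1: [0, -5, -1, -6, 5]
R3 ← R3 + (6/5)·R1: [0, -4, 16/5, -6/5, -1/5]
R4 ← R4 − (8/5)·R1: [0, 6, -8/5, 8/5, -12/5]
R5 ← R5 + (4/5)·R1: [0, -7, -1/5, -24/5, 26/5]
R3 ← R3 − (4/5)·R2: [0, 0, 4, 18/5, -21/5]
R4 ← R4 + (6/5)·R2: [0, 0, -14/5, -28/5, 18/5]
R5 ← R5 − (7/5)·R2: [0, 0, 6/5, 18/5, -9/5]
R4 ← R4 + (7/10)·R3: [0, 0, 0, -77/25, 33/50]
R5 ← R5 − (3/10)·R3: [0, 0, 0, 63/25, -27/50]
R5 ← R5 + (9/11)·R4: [0, 0, 0, 0, 0]
Echelon form has 4 nonzero rows, so rank(A) = 4.
The rank gives the maximum number of linearly independent columns: 4.

4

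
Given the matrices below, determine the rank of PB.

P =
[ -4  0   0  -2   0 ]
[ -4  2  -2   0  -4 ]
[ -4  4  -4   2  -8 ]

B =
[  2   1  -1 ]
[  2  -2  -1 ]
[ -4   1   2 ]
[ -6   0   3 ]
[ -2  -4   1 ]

First compute PB:
[[  4,  -4,  -2],
 [ 12,   6,  -6],
 [ 20,  16, -10]]
Now row reduce the product.
R2 ← R2 − (3)·R1: [0, 18, 0]
R3 ← R3 − (5)·R1: [0, 36, 0]
R3 ← R3 − (2)·R2: [0, 0, 0]
2 nonzero rows, so rank(PB) = 2.

2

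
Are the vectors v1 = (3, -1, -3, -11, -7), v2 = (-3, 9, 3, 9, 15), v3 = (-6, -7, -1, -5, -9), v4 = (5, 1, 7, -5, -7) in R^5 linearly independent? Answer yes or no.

Form the matrix with these vectors as rows and row reduce.
R2 ← R2 + R1: [0, 8, 0, -2, 8]
R3 ← R3 + (2)·R1: [0, -9, -7, -27, -23]
R4 ← R4 − (5/3)·R1: [0, 8/3, 12, 40/3, 14/3]
R3 ← R3 + (9/8)·R2: [0, 0, -7, -117/4, -14]
R4 ← R4 − (1/3)·R2: [0, 0, 12, 14, 2]
R4 ← R4 + (12/7)·R3: [0, 0, 0, -253/7, -22]
4 nonzero rows, so the 4 vectors span a space of dimension 4.
Since 4 = 4, the vectors are linearly independent.

yes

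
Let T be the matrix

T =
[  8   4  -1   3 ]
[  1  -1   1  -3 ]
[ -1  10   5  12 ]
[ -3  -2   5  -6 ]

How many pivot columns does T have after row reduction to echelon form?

3

Row reduce to echelon form.
R2 ← R2 − (1/8)·R1: [0, -3/2, 9/8, -27/8]
R3 ← R3 + (1/8)·R1: [0, 21/2, 39/8, 99/8]
R4 ← R4 + (3/8)·R1: [0, -1/2, 37/8, -39/8]
R3 ← R3 + (7)·R2: [0, 0, 51/4, -45/4]
R4 ← R4 − (1/3)·R2: [0, 0, 17/4, -15/4]
R4 ← R4 − (1/3)·R3: [0, 0, 0, 0]
Echelon form has 3 nonzero rows, so rank(T) = 3.
Each nonzero row contributes one pivot column: 3 pivot columns.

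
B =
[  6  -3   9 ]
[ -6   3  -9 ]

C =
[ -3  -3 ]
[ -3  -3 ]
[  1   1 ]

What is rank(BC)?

First compute BC:
[[  0,   0],
 [  0,   0]]
Now row reduce the product.
0 nonzero rows, so rank(BC) = 0.

0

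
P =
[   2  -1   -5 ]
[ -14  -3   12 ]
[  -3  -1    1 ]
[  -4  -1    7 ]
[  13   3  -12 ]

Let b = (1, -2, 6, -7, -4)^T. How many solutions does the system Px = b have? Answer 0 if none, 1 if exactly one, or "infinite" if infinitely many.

0

Row reduce the augmented matrix [P | b].
R2 ← R2 + (7)·R1: [0, -10, -23, 5]
R3 ← R3 + (3/2)·R1: [0, -5/2, -13/2, 15/2]
R4 ← R4 + (2)·R1: [0, -3, -3, -5]
R5 ← R5 − (13/2)·R1: [0, 19/2, 41/2, -21/2]
R3 ← R3 − (1/4)·R2: [0, 0, -3/4, 25/4]
R4 ← R4 − (3/10)·R2: [0, 0, 39/10, -13/2]
R5 ← R5 + (19/20)·R2: [0, 0, -27/20, -23/4]
R4 ← R4 + (26/5)·R3: [0, 0, 0, 26]
R5 ← R5 − (9/5)·R3: [0, 0, 0, -17]
R5 ← R5 + (17/26)·R4: [0, 0, 0, 0]
The echelon form has 4 nonzero rows; the last pivot sits in the augmented column, so rank(P) = 3 but rank([P|b]) = 4.
Since the ranks differ, the system is inconsistent.
It has no solutions.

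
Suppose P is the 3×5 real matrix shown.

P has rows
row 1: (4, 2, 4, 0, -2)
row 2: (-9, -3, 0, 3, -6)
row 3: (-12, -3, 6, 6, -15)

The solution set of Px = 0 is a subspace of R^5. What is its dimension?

Row reduce to echelon form.
R2 ← R2 + (9/4)·R1: [0, 3/2, 9, 3, -21/2]
R3 ← R3 + (3)·R1: [0, 3, 18, 6, -21]
R3 ← R3 − (2)·R2: [0, 0, 0, 0, 0]
2 nonzero rows, so rank(P) = 2.
P has 5 columns; by rank–nullity, nullity = 5 − 2 = 3.

3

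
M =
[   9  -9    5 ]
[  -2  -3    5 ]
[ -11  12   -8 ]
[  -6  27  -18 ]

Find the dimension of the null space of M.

Row reduce to echelon form.
R2 ← R2 + (2/9)·R1: [0, -5, 55/9]
R3 ← R3 + (11/9)·R1: [0, 1, -17/9]
R4 ← R4 + (2/3)·R1: [0, 21, -44/3]
R3 ← R3 + (1/5)·R2: [0, 0, -2/3]
R4 ← R4 + (21/5)·R2: [0, 0, 11]
R4 ← R4 + (33/2)·R3: [0, 0, 0]
3 nonzero rows, so rank(M) = 3.
M has 3 columns; by rank–nullity, nullity = 3 − 3 = 0.

0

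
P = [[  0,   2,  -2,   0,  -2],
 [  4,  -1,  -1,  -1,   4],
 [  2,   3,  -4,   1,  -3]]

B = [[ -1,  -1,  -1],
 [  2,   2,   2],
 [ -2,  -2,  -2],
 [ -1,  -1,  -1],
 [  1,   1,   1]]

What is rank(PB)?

First compute PB:
[[  6,   6,   6],
 [  1,   1,   1],
 [  8,   8,   8]]
Now row reduce the product.
R2 ← R2 − (1/6)·R1: [0, 0, 0]
R3 ← R3 − (4/3)·R1: [0, 0, 0]
1 nonzero row, so rank(PB) = 1.

1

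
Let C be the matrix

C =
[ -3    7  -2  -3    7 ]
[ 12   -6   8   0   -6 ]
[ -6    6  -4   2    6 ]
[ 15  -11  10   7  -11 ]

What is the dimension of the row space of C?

3

Row reduce to echelon form.
R2 ← R2 + (4)·R1: [0, 22, 0, -12, 22]
R3 ← R3 − (2)·R1: [0, -8, 0, 8, -8]
R4 ← R4 + (5)·R1: [0, 24, 0, -8, 24]
R3 ← R3 + (4/11)·R2: [0, 0, 0, 40/11, 0]
R4 ← R4 − (12/11)·R2: [0, 0, 0, 56/11, 0]
R4 ← R4 − (7/5)·R3: [0, 0, 0, 0, 0]
Echelon form has 3 nonzero rows, so rank(C) = 3.
The row space has dimension equal to the rank: 3.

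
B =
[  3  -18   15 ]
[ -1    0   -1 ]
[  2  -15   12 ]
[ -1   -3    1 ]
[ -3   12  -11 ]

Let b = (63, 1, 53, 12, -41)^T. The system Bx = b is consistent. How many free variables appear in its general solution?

1

Row reduce the augmented matrix [B | b].
R2 ← R2 + (1/3)·R1: [0, -6, 4, 22]
R3 ← R3 − (2/3)·R1: [0, -3, 2, 11]
R4 ← R4 + (1/3)·R1: [0, -9, 6, 33]
R5 ← R5 + R1: [0, -6, 4, 22]
R3 ← R3 − (1/2)·R2: [0, 0, 0, 0]
R4 ← R4 − (3/2)·R2: [0, 0, 0, 0]
R5 ← R5 − R2: [0, 0, 0, 0]
The echelon form has 2 nonzero rows, and every pivot lies in the first 3 columns, so rank(B) = rank([B|b]) = 2.
The system is consistent.
Free variables = (unknowns) − (rank) = 3 − 2 = 1.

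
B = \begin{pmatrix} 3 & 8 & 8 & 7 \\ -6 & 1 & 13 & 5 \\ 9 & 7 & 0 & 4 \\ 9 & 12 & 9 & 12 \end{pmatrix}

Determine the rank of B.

4

Row reduce to echelon form.
R2 ← R2 + (2)·R1: [0, 17, 29, 19]
R3 ← R3 − (3)·R1: [0, -17, -24, -17]
R4 ← R4 − (3)·R1: [0, -12, -15, -9]
R3 ← R3 + R2: [0, 0, 5, 2]
R4 ← R4 + (12/17)·R2: [0, 0, 93/17, 75/17]
R4 ← R4 − (93/85)·R3: [0, 0, 0, 189/85]
Echelon form has 4 nonzero rows, so rank(B) = 4.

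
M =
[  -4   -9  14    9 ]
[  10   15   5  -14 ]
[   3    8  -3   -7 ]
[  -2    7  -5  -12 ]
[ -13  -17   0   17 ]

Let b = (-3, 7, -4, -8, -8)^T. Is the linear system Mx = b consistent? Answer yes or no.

Row reduce the augmented matrix [M | b].
R2 ← R2 + (5/2)·R1: [0, -15/2, 40, 17/2, -1/2]
R3 ← R3 + (3/4)·R1: [0, 5/4, 15/2, -1/4, -25/4]
R4 ← R4 − (1/2)·R1: [0, 23/2, -12, -33/2, -13/2]
R5 ← R5 − (13/4)·R1: [0, 49/4, -91/2, -49/4, 7/4]
R3 ← R3 + (1/6)·R2: [0, 0, 85/6, 7/6, -19/3]
R4 ← R4 + (23/15)·R2: [0, 0, 148/3, -52/15, -109/15]
R5 ← R5 + (49/30)·R2: [0, 0, 119/6, 49/30, 14/15]
R4 ← R4 − (296/85)·R3: [0, 0, 0, -128/17, 1257/85]
R5 ← R5 − (7/5)·R3: [0, 0, 0, 0, 49/5]
The echelon form has 5 nonzero rows; the last pivot sits in the augmented column, so rank(M) = 4 but rank([M|b]) = 5.
Since the ranks differ, the system is inconsistent.

no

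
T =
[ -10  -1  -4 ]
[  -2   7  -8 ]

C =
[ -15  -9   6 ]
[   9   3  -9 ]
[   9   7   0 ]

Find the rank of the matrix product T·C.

First compute TC:
[[105,  59, -51],
 [ 21, -17, -75]]
Now row reduce the product.
R2 ← R2 − (1/5)·R1: [0, -144/5, -324/5]
2 nonzero rows, so rank(TC) = 2.

2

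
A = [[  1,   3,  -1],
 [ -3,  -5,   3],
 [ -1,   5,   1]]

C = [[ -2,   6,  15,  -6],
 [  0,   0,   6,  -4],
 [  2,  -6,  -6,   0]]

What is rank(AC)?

2

First compute AC:
[[ -4,  12,  39, -18],
 [ 12, -36, -93,  38],
 [  4, -12,   9, -14]]
Now row reduce the product.
R2 ← R2 + (3)·R1: [0, 0, 24, -16]
R3 ← R3 + R1: [0, 0, 48, -32]
R3 ← R3 − (2)·R2: [0, 0, 0, 0]
2 nonzero rows, so rank(AC) = 2.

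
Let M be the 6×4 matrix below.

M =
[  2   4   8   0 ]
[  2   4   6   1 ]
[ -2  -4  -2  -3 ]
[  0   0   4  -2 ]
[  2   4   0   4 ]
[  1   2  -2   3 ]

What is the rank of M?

Row reduce to echelon form.
R2 ← R2 − R1: [0, 0, -2, 1]
R3 ← R3 + R1: [0, 0, 6, -3]
R5 ← R5 − R1: [0, 0, -8, 4]
R6 ← R6 − (1/2)·R1: [0, 0, -6, 3]
R3 ← R3 + (3)·R2: [0, 0, 0, 0]
R4 ← R4 + (2)·R2: [0, 0, 0, 0]
R5 ← R5 − (4)·R2: [0, 0, 0, 0]
R6 ← R6 − (3)·R2: [0, 0, 0, 0]
Echelon form has 2 nonzero rows, so rank(M) = 2.

2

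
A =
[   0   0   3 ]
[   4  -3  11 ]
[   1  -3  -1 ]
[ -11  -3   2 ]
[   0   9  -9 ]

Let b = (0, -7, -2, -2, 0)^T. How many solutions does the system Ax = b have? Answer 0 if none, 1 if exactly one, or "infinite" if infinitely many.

Row reduce the augmented matrix [A | b].
Swap R1 ↔ R2
R3 ← R3 − (1/4)·R1: [0, -9/4, -15/4, -1/4]
R4 ← R4 + (11/4)·R1: [0, -45/4, 129/4, -85/4]
Swap R2 ↔ R3
R4 ← R4 − (5)·R2: [0, 0, 51, -20]
R5 ← R5 + (4)·R2: [0, 0, -24, -1]
R4 ← R4 − (17)·R3: [0, 0, 0, -20]
R5 ← R5 + (8)·R3: [0, 0, 0, -1]
R5 ← R5 − (1/20)·R4: [0, 0, 0, 0]
The echelon form has 4 nonzero rows; the last pivot sits in the augmented column, so rank(A) = 3 but rank([A|b]) = 4.
Since the ranks differ, the system is inconsistent.
It has no solutions.

0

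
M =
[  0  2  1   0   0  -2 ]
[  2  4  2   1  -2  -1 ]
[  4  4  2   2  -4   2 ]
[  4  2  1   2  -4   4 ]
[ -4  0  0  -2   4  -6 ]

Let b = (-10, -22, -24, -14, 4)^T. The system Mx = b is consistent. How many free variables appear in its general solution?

Row reduce the augmented matrix [M | b].
Swap R1 ↔ R2
R3 ← R3 − (2)·R1: [0, -4, -2, 0, 0, 4, 20]
R4 ← R4 − (2)·R1: [0, -6, -3, 0, 0, 6, 30]
R5 ← R5 + (2)·R1: [0, 8, 4, 0, 0, -8, -40]
R3 ← R3 + (2)·R2: [0, 0, 0, 0, 0, 0, 0]
R4 ← R4 + (3)·R2: [0, 0, 0, 0, 0, 0, 0]
R5 ← R5 − (4)·R2: [0, 0, 0, 0, 0, 0, 0]
The echelon form has 2 nonzero rows, and every pivot lies in the first 6 columns, so rank(M) = rank([M|b]) = 2.
The system is consistent.
Free variables = (unknowns) − (rank) = 6 − 2 = 4.

4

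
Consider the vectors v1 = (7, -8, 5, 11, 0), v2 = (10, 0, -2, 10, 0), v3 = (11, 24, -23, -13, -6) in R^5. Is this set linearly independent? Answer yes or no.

Form the matrix with these vectors as rows and row reduce.
R2 ← R2 − (10/7)·R1: [0, 80/7, -64/7, -40/7, 0]
R3 ← R3 − (11/7)·R1: [0, 256/7, -216/7, -212/7, -6]
R3 ← R3 − (16/5)·R2: [0, 0, -8/5, -12, -6]
3 nonzero rows, so the 3 vectors span a space of dimension 3.
Since 3 = 3, the vectors are linearly independent.

yes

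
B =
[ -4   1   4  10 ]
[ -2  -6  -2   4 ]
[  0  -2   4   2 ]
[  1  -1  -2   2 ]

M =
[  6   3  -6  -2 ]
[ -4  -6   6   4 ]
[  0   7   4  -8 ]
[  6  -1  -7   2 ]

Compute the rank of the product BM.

3

First compute BM:
[[ 32,   0, -24,   0],
 [ 36,  12, -60,   4],
 [ 20,  38, -10, -36],
 [ 22,  -7, -34,  14]]
Now row reduce the product.
R2 ← R2 − (9/8)·R1: [0, 12, -33, 4]
R3 ← R3 − (5/8)·R1: [0, 38, 5, -36]
R4 ← R4 − (11/16)·R1: [0, -7, -35/2, 14]
R3 ← R3 − (19/6)·R2: [0, 0, 219/2, -146/3]
R4 ← R4 + (7/12)·R2: [0, 0, -147/4, 49/3]
R4 ← R4 + (49/146)·R3: [0, 0, 0, 0]
3 nonzero rows, so rank(BM) = 3.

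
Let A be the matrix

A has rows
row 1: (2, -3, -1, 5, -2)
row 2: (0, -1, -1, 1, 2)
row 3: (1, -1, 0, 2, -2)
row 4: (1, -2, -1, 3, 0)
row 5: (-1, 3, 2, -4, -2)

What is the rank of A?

Row reduce to echelon form.
R3 ← R3 − (1/2)·R1: [0, 1/2, 1/2, -1/2, -1]
R4 ← R4 − (1/2)·R1: [0, -1/2, -1/2, 1/2, 1]
R5 ← R5 + (1/2)·R1: [0, 3/2, 3/2, -3/2, -3]
R3 ← R3 + (1/2)·R2: [0, 0, 0, 0, 0]
R4 ← R4 − (1/2)·R2: [0, 0, 0, 0, 0]
R5 ← R5 + (3/2)·R2: [0, 0, 0, 0, 0]
Echelon form has 2 nonzero rows, so rank(A) = 2.

2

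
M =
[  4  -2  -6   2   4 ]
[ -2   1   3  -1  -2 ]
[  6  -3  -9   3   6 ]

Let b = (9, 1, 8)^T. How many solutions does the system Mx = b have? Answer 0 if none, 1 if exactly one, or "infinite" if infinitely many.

0

Row reduce the augmented matrix [M | b].
R2 ← R2 + (1/2)·R1: [0, 0, 0, 0, 0, 11/2]
R3 ← R3 − (3/2)·R1: [0, 0, 0, 0, 0, -11/2]
R3 ← R3 + R2: [0, 0, 0, 0, 0, 0]
The echelon form has 2 nonzero rows; the last pivot sits in the augmented column, so rank(M) = 1 but rank([M|b]) = 2.
Since the ranks differ, the system is inconsistent.
It has no solutions.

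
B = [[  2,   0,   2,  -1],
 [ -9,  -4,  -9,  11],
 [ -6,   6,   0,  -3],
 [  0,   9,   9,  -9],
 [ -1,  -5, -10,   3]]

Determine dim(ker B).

1

Row reduce to echelon form.
R2 ← R2 + (9/2)·R1: [0, -4, 0, 13/2]
R3 ← R3 + (3)·R1: [0, 6, 6, -6]
R5 ← R5 + (1/2)·R1: [0, -5, -9, 5/2]
R3 ← R3 + (3/2)·R2: [0, 0, 6, 15/4]
R4 ← R4 + (9/4)·R2: [0, 0, 9, 45/8]
R5 ← R5 − (5/4)·R2: [0, 0, -9, -45/8]
R4 ← R4 − (3/2)·R3: [0, 0, 0, 0]
R5 ← R5 + (3/2)·R3: [0, 0, 0, 0]
3 nonzero rows, so rank(B) = 3.
B has 4 columns; by rank–nullity, nullity = 4 − 3 = 1.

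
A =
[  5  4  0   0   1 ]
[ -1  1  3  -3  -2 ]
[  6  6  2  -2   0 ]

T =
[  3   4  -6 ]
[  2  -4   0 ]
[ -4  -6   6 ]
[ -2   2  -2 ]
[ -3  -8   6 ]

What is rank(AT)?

First compute AT:
[[ 20,  -4, -24],
 [ -1, -16,  18],
 [ 26, -16, -20]]
Now row reduce the product.
R2 ← R2 + (1/20)·R1: [0, -81/5, 84/5]
R3 ← R3 − (13/10)·R1: [0, -54/5, 56/5]
R3 ← R3 − (2/3)·R2: [0, 0, 0]
2 nonzero rows, so rank(AT) = 2.

2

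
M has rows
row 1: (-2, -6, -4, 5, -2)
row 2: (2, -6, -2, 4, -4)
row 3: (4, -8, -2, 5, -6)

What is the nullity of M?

3

Row reduce to echelon form.
R2 ← R2 + R1: [0, -12, -6, 9, -6]
R3 ← R3 + (2)·R1: [0, -20, -10, 15, -10]
R3 ← R3 − (5/3)·R2: [0, 0, 0, 0, 0]
2 nonzero rows, so rank(M) = 2.
M has 5 columns; by rank–nullity, nullity = 5 − 2 = 3.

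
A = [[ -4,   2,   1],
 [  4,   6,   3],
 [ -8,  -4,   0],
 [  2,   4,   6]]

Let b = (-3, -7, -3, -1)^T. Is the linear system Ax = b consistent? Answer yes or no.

Row reduce the augmented matrix [A | b].
R2 ← R2 + R1: [0, 8, 4, -10]
R3 ← R3 − (2)·R1: [0, -8, -2, 3]
R4 ← R4 + (1/2)·R1: [0, 5, 13/2, -5/2]
R3 ← R3 + R2: [0, 0, 2, -7]
R4 ← R4 − (5/8)·R2: [0, 0, 4, 15/4]
R4 ← R4 − (2)·R3: [0, 0, 0, 71/4]
The echelon form has 4 nonzero rows; the last pivot sits in the augmented column, so rank(A) = 3 but rank([A|b]) = 4.
Since the ranks differ, the system is inconsistent.

no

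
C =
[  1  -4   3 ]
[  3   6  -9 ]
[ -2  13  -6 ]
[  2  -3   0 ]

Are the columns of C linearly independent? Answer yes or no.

Row reduce C to echelon form.
R2 ← R2 − (3)·R1: [0, 18, -18]
R3 ← R3 + (2)·R1: [0, 5, 0]
R4 ← R4 − (2)·R1: [0, 5, -6]
R3 ← R3 − (5/18)·R2: [0, 0, 5]
R4 ← R4 − (5/18)·R2: [0, 0, -1]
R4 ← R4 + (1/5)·R3: [0, 0, 0]
3 pivots among 3 columns.
Every column is a pivot column, so the columns are linearly independent.

yes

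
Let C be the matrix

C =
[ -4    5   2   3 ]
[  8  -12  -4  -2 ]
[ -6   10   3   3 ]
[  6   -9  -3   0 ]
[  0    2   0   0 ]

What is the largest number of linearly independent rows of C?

Row reduce to echelon form.
R2 ← R2 + (2)·R1: [0, -2, 0, 4]
R3 ← R3 − (3/2)·R1: [0, 5/2, 0, -3/2]
R4 ← R4 + (3/2)·R1: [0, -3/2, 0, 9/2]
R3 ← R3 + (5/4)·R2: [0, 0, 0, 7/2]
R4 ← R4 − (3/4)·R2: [0, 0, 0, 3/2]
R5 ← R5 + R2: [0, 0, 0, 4]
R4 ← R4 − (3/7)·R3: [0, 0, 0, 0]
R5 ← R5 − (8/7)·R3: [0, 0, 0, 0]
Echelon form has 3 nonzero rows, so rank(C) = 3.
The rank gives the maximum number of linearly independent rows: 3.

3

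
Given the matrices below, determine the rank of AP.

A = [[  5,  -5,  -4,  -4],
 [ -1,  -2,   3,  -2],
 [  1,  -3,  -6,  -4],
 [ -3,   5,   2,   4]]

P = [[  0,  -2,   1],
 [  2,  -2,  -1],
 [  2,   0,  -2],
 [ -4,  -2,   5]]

2

First compute AP:
[[ -2,   8,  -2],
 [ 10,  10, -15],
 [ -2,  12,  -4],
 [ -2, -12,   8]]
Now row reduce the product.
R2 ← R2 + (5)·R1: [0, 50, -25]
R3 ← R3 − R1: [0, 4, -2]
R4 ← R4 − R1: [0, -20, 10]
R3 ← R3 − (2/25)·R2: [0, 0, 0]
R4 ← R4 + (2/5)·R2: [0, 0, 0]
2 nonzero rows, so rank(AP) = 2.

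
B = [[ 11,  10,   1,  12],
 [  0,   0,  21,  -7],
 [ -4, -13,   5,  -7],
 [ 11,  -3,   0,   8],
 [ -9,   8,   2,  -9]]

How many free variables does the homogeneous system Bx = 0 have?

Row reduce to echelon form.
R3 ← R3 + (4/11)·R1: [0, -103/11, 59/11, -29/11]
R4 ← R4 − R1: [0, -13, -1, -4]
R5 ← R5 + (9/11)·R1: [0, 178/11, 31/11, 9/11]
Swap R2 ↔ R3
R4 ← R4 − (143/103)·R2: [0, 0, -870/103, -35/103]
R5 ← R5 + (178/103)·R2: [0, 0, 1245/103, -385/103]
R4 ← R4 + (290/721)·R3: [0, 0, 0, -325/103]
R5 ← R5 − (415/721)·R3: [0, 0, 0, 30/103]
R5 ← R5 + (6/65)·R4: [0, 0, 0, 0]
4 nonzero rows, so rank(B) = 4.
B has 4 columns; by rank–nullity, nullity = 4 − 4 = 0.

0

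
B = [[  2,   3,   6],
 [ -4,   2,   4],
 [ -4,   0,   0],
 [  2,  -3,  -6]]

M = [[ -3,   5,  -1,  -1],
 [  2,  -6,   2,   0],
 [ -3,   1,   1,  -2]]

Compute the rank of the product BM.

2

First compute BM:
[[-18,  -2,  10, -14],
 [  4, -28,  12,  -4],
 [ 12, -20,   4,   4],
 [  6,  22, -14,  10]]
Now row reduce the product.
R2 ← R2 + (2/9)·R1: [0, -256/9, 128/9, -64/9]
R3 ← R3 + (2/3)·R1: [0, -64/3, 32/3, -16/3]
R4 ← R4 + (1/3)·R1: [0, 64/3, -32/3, 16/3]
R3 ← R3 − (3/4)·R2: [0, 0, 0, 0]
R4 ← R4 + (3/4)·R2: [0, 0, 0, 0]
2 nonzero rows, so rank(BM) = 2.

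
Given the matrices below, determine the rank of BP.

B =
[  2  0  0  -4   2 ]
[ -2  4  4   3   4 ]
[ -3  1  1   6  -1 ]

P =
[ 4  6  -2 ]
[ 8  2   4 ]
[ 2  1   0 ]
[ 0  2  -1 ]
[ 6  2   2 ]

First compute BP:
[[ 20,   8,   4],
 [ 56,  14,  25],
 [ -8,  -5,   2]]
Now row reduce the product.
R2 ← R2 − (14/5)·R1: [0, -42/5, 69/5]
R3 ← R3 + (2/5)·R1: [0, -9/5, 18/5]
R3 ← R3 − (3/14)·R2: [0, 0, 9/14]
3 nonzero rows, so rank(BP) = 3.

3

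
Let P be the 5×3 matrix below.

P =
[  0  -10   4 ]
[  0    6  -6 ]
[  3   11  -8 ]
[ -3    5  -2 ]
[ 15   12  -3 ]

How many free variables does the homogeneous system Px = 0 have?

0

Row reduce to echelon form.
Swap R1 ↔ R3
R4 ← R4 + R1: [0, 16, -10]
R5 ← R5 − (5)·R1: [0, -43, 37]
R3 ← R3 + (5/3)·R2: [0, 0, -6]
R4 ← R4 − (8/3)·R2: [0, 0, 6]
R5 ← R5 + (43/6)·R2: [0, 0, -6]
R4 ← R4 + R3: [0, 0, 0]
R5 ← R5 − R3: [0, 0, 0]
3 nonzero rows, so rank(P) = 3.
P has 3 columns; by rank–nullity, nullity = 3 − 3 = 0.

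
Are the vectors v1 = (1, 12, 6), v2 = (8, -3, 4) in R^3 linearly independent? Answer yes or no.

Form the matrix with these vectors as rows and row reduce.
R2 ← R2 − (8)·R1: [0, -99, -44]
2 nonzero rows, so the 2 vectors span a space of dimension 2.
Since 2 = 2, the vectors are linearly independent.

yes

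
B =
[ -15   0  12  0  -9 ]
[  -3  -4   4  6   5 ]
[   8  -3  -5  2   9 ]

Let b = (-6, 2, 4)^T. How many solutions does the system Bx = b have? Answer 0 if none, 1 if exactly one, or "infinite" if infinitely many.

infinite

Row reduce the augmented matrix [B | b].
R2 ← R2 − (1/5)·R1: [0, -4, 8/5, 6, 34/5, 16/5]
R3 ← R3 + (8/15)·R1: [0, -3, 7/5, 2, 21/5, 4/5]
R3 ← R3 − (3/4)·R2: [0, 0, 1/5, -5/2, -9/10, -8/5]
The echelon form has 3 nonzero rows, and every pivot lies in the first 5 columns, so rank(B) = rank([B|b]) = 3.
The system is consistent.
rank = 3 < 5 unknowns, so there are infinitely many solutions.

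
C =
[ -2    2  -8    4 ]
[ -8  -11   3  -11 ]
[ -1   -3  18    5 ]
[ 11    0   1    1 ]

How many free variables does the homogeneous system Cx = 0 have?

Row reduce to echelon form.
R2 ← R2 − (4)·R1: [0, -19, 35, -27]
R3 ← R3 − (1/2)·R1: [0, -4, 22, 3]
R4 ← R4 + (11/2)·R1: [0, 11, -43, 23]
R3 ← R3 − (4/19)·R2: [0, 0, 278/19, 165/19]
R4 ← R4 + (11/19)·R2: [0, 0, -432/19, 140/19]
R4 ← R4 + (216/139)·R3: [0, 0, 0, 2900/139]
4 nonzero rows, so rank(C) = 4.
C has 4 columns; by rank–nullity, nullity = 4 − 4 = 0.

0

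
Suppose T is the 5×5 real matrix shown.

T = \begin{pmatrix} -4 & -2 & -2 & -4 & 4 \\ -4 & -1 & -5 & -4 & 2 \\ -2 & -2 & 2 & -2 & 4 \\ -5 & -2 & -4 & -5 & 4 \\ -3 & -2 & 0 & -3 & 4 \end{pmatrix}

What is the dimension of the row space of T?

2

Row reduce to echelon form.
R2 ← R2 − R1: [0, 1, -3, 0, -2]
R3 ← R3 − (1/2)·R1: [0, -1, 3, 0, 2]
R4 ← R4 − (5/4)·R1: [0, 1/2, -3/2, 0, -1]
R5 ← R5 − (3/4)·R1: [0, -1/2, 3/2, 0, 1]
R3 ← R3 + R2: [0, 0, 0, 0, 0]
R4 ← R4 − (1/2)·R2: [0, 0, 0, 0, 0]
R5 ← R5 + (1/2)·R2: [0, 0, 0, 0, 0]
Echelon form has 2 nonzero rows, so rank(T) = 2.
The row space has dimension equal to the rank: 2.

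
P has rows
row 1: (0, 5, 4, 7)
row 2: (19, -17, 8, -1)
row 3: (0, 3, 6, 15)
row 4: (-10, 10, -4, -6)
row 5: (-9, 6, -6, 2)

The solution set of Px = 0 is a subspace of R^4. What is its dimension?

Row reduce to echelon form.
Swap R1 ↔ R2
R4 ← R4 + (10/19)·R1: [0, 20/19, 4/19, -124/19]
R5 ← R5 + (9/19)·R1: [0, -39/19, -42/19, 29/19]
R3 ← R3 − (3/5)·R2: [0, 0, 18/5, 54/5]
R4 ← R4 − (4/19)·R2: [0, 0, -12/19, -8]
R5 ← R5 + (39/95)·R2: [0, 0, -54/95, 22/5]
R4 ← R4 + (10/57)·R3: [0, 0, 0, -116/19]
R5 ← R5 + (3/19)·R3: [0, 0, 0, 116/19]
R5 ← R5 + R4: [0, 0, 0, 0]
4 nonzero rows, so rank(P) = 4.
P has 4 columns; by rank–nullity, nullity = 4 − 4 = 0.

0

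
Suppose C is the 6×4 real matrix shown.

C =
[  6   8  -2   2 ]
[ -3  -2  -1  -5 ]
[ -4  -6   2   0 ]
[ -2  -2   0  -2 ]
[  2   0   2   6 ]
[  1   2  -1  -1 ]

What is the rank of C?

2

Row reduce to echelon form.
R2 ← R2 + (1/2)·R1: [0, 2, -2, -4]
R3 ← R3 + (2/3)·R1: [0, -2/3, 2/3, 4/3]
R4 ← R4 + (1/3)·R1: [0, 2/3, -2/3, -4/3]
R5 ← R5 − (1/3)·R1: [0, -8/3, 8/3, 16/3]
R6 ← R6 − (1/6)·R1: [0, 2/3, -2/3, -4/3]
R3 ← R3 + (1/3)·R2: [0, 0, 0, 0]
R4 ← R4 − (1/3)·R2: [0, 0, 0, 0]
R5 ← R5 + (4/3)·R2: [0, 0, 0, 0]
R6 ← R6 − (1/3)·R2: [0, 0, 0, 0]
Echelon form has 2 nonzero rows, so rank(C) = 2.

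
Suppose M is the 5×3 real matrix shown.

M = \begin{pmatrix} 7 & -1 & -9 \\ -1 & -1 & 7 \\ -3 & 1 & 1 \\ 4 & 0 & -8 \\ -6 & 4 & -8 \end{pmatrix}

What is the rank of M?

Row reduce to echelon form.
R2 ← R2 + (1/7)·R1: [0, -8/7, 40/7]
R3 ← R3 + (3/7)·R1: [0, 4/7, -20/7]
R4 ← R4 − (4/7)·R1: [0, 4/7, -20/7]
R5 ← R5 + (6/7)·R1: [0, 22/7, -110/7]
R3 ← R3 + (1/2)·R2: [0, 0, 0]
R4 ← R4 + (1/2)·R2: [0, 0, 0]
R5 ← R5 + (11/4)·R2: [0, 0, 0]
Echelon form has 2 nonzero rows, so rank(M) = 2.

2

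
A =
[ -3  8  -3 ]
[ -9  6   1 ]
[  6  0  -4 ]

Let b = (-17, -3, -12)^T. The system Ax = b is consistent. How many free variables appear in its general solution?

Row reduce the augmented matrix [A | b].
R2 ← R2 − (3)·R1: [0, -18, 10, 48]
R3 ← R3 + (2)·R1: [0, 16, -10, -46]
R3 ← R3 + (8/9)·R2: [0, 0, -10/9, -10/3]
The echelon form has 3 nonzero rows, and every pivot lies in the first 3 columns, so rank(A) = rank([A|b]) = 3.
The system is consistent.
Free variables = (unknowns) − (rank) = 3 − 3 = 0.

0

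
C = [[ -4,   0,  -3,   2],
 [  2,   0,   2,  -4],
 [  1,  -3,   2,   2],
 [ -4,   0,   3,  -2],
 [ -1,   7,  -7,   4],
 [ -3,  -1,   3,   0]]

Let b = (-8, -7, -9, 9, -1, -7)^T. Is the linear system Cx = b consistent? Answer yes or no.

Row reduce the augmented matrix [C | b].
R2 ← R2 + (1/2)·R1: [0, 0, 1/2, -3, -11]
R3 ← R3 + (1/4)·R1: [0, -3, 5/4, 5/2, -11]
R4 ← R4 − R1: [0, 0, 6, -4, 17]
R5 ← R5 − (1/4)·R1: [0, 7, -25/4, 7/2, 1]
R6 ← R6 − (3/4)·R1: [0, -1, 21/4, -3/2, -1]
Swap R2 ↔ R3
R5 ← R5 + (7/3)·R2: [0, 0, -10/3, 28/3, -74/3]
R6 ← R6 − (1/3)·R2: [0, 0, 29/6, -7/3, 8/3]
R4 ← R4 − (12)·R3: [0, 0, 0, 32, 149]
R5 ← R5 + (20/3)·R3: [0, 0, 0, -32/3, -98]
R6 ← R6 − (29/3)·R3: [0, 0, 0, 80/3, 109]
R5 ← R5 + (1/3)·R4: [0, 0, 0, 0, -145/3]
R6 ← R6 − (5/6)·R4: [0, 0, 0, 0, -91/6]
R6 ← R6 − (91/290)·R5: [0, 0, 0, 0, 0]
The echelon form has 5 nonzero rows; the last pivot sits in the augmented column, so rank(C) = 4 but rank([C|b]) = 5.
Since the ranks differ, the system is inconsistent.

no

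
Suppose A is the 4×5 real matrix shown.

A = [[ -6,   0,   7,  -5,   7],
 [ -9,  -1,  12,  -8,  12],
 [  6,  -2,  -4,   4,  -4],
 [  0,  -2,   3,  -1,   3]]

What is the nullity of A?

3

Row reduce to echelon form.
R2 ← R2 − (3/2)·R1: [0, -1, 3/2, -1/2, 3/2]
R3 ← R3 + R1: [0, -2, 3, -1, 3]
R3 ← R3 − (2)·R2: [0, 0, 0, 0, 0]
R4 ← R4 − (2)·R2: [0, 0, 0, 0, 0]
2 nonzero rows, so rank(A) = 2.
A has 5 columns; by rank–nullity, nullity = 5 − 2 = 3.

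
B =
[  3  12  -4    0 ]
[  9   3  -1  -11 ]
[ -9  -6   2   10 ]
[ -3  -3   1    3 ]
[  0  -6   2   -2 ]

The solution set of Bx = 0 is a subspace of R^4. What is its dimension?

2

Row reduce to echelon form.
R2 ← R2 − (3)·R1: [0, -33, 11, -11]
R3 ← R3 + (3)·R1: [0, 30, -10, 10]
R4 ← R4 + R1: [0, 9, -3, 3]
R3 ← R3 + (10/11)·R2: [0, 0, 0, 0]
R4 ← R4 + (3/11)·R2: [0, 0, 0, 0]
R5 ← R5 − (2/11)·R2: [0, 0, 0, 0]
2 nonzero rows, so rank(B) = 2.
B has 4 columns; by rank–nullity, nullity = 4 − 2 = 2.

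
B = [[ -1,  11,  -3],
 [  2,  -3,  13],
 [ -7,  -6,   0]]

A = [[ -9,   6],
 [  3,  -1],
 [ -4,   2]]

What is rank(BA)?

2

First compute BA:
[[ 54, -23],
 [-79,  41],
 [ 45, -36]]
Now row reduce the product.
R2 ← R2 + (79/54)·R1: [0, 397/54]
R3 ← R3 − (5/6)·R1: [0, -101/6]
R3 ← R3 + (909/397)·R2: [0, 0]
2 nonzero rows, so rank(BA) = 2.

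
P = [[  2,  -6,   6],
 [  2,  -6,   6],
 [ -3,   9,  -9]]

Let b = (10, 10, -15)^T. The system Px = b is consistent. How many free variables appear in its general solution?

Row reduce the augmented matrix [P | b].
R2 ← R2 − R1: [0, 0, 0, 0]
R3 ← R3 + (3/2)·R1: [0, 0, 0, 0]
The echelon form has 1 nonzero rows, and every pivot lies in the first 3 columns, so rank(P) = rank([P|b]) = 1.
The system is consistent.
Free variables = (unknowns) − (rank) = 3 − 1 = 2.

2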